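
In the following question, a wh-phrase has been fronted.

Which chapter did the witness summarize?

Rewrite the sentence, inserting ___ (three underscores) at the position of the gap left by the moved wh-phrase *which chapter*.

Before movement: The witness did summarize which chapter.
'which chapter' is the direct object of 'summarize'. The gap is right after 'summarize'.

Which chapter did the witness summarize ___?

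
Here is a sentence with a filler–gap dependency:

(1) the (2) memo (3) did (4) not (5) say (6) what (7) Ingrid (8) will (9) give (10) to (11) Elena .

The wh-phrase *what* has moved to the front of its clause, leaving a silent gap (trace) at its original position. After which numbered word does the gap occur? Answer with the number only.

Pre-movement form: Ingrid will give what to Elena.
The filler 'what' is interpreted as the direct object of 'give'. It moves to the left edge, and the trace sits right after 'give':
The memo did not say what Ingrid will give ___ to Elena.
'give' is word 9.

9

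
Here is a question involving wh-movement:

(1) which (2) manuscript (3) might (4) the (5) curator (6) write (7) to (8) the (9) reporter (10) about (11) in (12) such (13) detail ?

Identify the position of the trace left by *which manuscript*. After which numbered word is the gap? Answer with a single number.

Underlying clause: The curator might write to the reporter about which manuscript in such detail.
'which manuscript' functions as the object of the preposition 'about'. It moves to the left edge, and the trace sits right after 'about':
Which manuscript might the curator write to the reporter about ___ in such detail?
'about' is word 10.

10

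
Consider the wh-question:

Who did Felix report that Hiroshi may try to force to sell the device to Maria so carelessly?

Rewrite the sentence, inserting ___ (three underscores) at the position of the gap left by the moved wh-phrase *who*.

Who did Felix report that Hiroshi may try to force ___ to sell the device to Maria so carelessly?

Underlying clause: Felix did report that Hiroshi may try to force who to sell the device to Maria so carelessly.
'who' functions as the direct object of 'force'. The gap is right after 'force'.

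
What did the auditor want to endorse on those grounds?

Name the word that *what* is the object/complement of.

Before movement: The auditor did want to endorse what on those grounds.
The filler 'what' is interpreted as the direct object of 'endorse'. Fronting leaves a gap immediately after 'endorse':
What did the auditor want to endorse ___ on those grounds?

endorse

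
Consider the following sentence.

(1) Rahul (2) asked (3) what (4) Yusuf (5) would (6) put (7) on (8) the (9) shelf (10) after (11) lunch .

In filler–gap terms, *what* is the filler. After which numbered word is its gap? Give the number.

6

Underlying clause: Yusuf would put what on the shelf after lunch.
'what' functions as the direct object of 'put'. Wh-movement fronts it, leaving a gap right after 'put':
Rahul asked what Yusuf would put ___ on the shelf after lunch.
'put' is word 6.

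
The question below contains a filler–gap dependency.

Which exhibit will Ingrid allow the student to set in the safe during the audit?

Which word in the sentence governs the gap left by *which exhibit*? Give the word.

set

Underlying clause: Ingrid will allow the student to set which exhibit in the safe during the audit.
The filler 'which exhibit' is interpreted as the direct object of 'set'. Wh-movement fronts it, leaving a gap right after 'set':
Which exhibit will Ingrid allow the student to set ___ in the safe during the audit?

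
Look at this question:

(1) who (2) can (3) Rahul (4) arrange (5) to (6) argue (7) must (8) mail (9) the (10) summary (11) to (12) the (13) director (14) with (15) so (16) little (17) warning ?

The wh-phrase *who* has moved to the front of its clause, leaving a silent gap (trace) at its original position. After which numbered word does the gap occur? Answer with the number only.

In situ: Rahul can arrange to argue who must mail the summary to the director with so little warning.
'who' is the subject of the clause embedded under 'argue'. Fronting leaves a gap immediately after 'argue':
Who can Rahul arrange to argue ___ must mail the summary to the director with so little warning?
'argue' is word 6.

6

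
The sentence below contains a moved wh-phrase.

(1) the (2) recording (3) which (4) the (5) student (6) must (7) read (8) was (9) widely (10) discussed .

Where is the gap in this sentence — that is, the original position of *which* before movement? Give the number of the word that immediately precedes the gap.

'which' is the direct object of 'read'. Fronting leaves a gap immediately after 'read':
The recording which the student must read ___ was widely discussed.
'read' is word 7.

7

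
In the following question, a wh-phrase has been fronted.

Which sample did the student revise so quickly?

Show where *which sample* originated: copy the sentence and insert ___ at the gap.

Pre-movement form: The student did revise which sample so quickly.
'which sample' functions as the direct object of 'revise'. The gap is right after 'revise'.

Which sample did the student revise ___ so quickly?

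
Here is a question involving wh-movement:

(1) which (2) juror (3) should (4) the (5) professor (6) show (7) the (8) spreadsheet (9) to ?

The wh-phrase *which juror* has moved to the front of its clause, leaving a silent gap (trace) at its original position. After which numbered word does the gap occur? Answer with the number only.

Before movement: The professor should show the spreadsheet to which juror.
'which juror' is the object of the preposition 'to' (recipient of 'show'). Wh-movement fronts it, leaving a gap right after 'to':
Which juror should the professor show the spreadsheet to ___?
'to' is word 9.

9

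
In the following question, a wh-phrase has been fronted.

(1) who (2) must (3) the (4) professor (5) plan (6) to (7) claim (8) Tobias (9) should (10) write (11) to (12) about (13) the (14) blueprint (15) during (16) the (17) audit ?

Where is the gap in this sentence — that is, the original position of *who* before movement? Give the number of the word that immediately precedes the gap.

11

In situ: The professor must plan to claim Tobias should write to who about the blueprint during the audit.
The filler 'who' is interpreted as the object of the preposition 'to'. Fronting leaves a gap immediately after 'to':
Who must the professor plan to claim Tobias should write to ___ about the blueprint during the audit?
'to' is word 11.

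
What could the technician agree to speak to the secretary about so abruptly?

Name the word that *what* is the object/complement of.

In situ: The technician could agree to speak to the secretary about what so abruptly.
The filler 'what' is interpreted as the object of the preposition 'about'. Wh-movement fronts it, leaving a gap right after 'about':
What could the technician agree to speak to the secretary about ___ so abruptly?

about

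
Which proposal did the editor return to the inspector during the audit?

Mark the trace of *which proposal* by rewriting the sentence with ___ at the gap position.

Which proposal did the editor return ___ to the inspector during the audit?

Pre-movement form: The editor did return which proposal to the inspector during the audit.
The filler 'which proposal' is interpreted as the direct object of 'return'. The gap is right after 'return'.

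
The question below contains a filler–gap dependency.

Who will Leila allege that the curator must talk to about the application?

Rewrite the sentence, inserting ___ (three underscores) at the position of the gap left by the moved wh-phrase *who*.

Before movement: Leila will allege that the curator must talk to who about the application.
'who' is the object of the preposition 'to'. The gap is right after 'to'.

Who will Leila allege that the curator must talk to ___ about the application?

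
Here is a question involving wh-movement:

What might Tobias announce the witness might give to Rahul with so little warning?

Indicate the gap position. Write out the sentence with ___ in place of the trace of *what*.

What might Tobias announce the witness might give ___ to Rahul with so little warning?

Underlying clause: Tobias might announce the witness might give what to Rahul with so little warning.
The filler 'what' is interpreted as the direct object of 'give'. The gap is right after 'give'.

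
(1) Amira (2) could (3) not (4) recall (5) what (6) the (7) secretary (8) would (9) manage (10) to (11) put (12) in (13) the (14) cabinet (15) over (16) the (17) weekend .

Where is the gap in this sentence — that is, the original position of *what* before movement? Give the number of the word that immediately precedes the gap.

11

Pre-movement form: The secretary would manage to put what in the cabinet over the weekend.
'what' is the direct object of 'put'. It moves to the left edge, and the trace sits right after 'put':
Amira could not recall what the secretary would manage to put ___ in the cabinet over the weekend.
'put' is word 11.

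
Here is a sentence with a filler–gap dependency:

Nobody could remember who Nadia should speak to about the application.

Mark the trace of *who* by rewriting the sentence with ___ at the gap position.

Pre-movement form: Nadia should speak to who about the application.
'who' is the object of the preposition 'to'. The gap is right after 'to'.

Nobody could remember who Nadia should speak to ___ about the application.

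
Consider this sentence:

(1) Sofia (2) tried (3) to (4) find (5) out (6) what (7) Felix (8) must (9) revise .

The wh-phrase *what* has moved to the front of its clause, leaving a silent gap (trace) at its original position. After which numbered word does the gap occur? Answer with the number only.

Underlying clause: Felix must revise what.
The filler 'what' is interpreted as the direct object of 'revise'. Fronting leaves a gap immediately after 'revise':
Sofia tried to find out what Felix must revise ___.
'revise' is word 9.

9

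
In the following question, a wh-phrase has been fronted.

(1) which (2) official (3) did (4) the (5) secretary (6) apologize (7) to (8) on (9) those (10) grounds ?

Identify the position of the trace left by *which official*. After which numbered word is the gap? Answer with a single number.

7

Before movement: The secretary did apologize to which official on those grounds.
The filler 'which official' is interpreted as the object of the preposition 'to'. Fronting leaves a gap immediately after 'to':
Which official did the secretary apologize to ___ on those grounds?
'to' is word 7.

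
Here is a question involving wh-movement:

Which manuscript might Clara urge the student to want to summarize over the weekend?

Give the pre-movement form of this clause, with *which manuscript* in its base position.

Clara might urge the student to want to summarize which manuscript over the weekend.

'which manuscript' is the direct object of 'summarize'. Wh-movement fronts it, leaving a gap right after 'summarize':
Which manuscript might Clara urge the student to want to summarize ___ over the weekend?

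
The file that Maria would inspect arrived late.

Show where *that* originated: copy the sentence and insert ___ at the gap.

The file that Maria would inspect ___ arrived late.

'that' functions as the direct object of 'inspect'. The gap is right after 'inspect'.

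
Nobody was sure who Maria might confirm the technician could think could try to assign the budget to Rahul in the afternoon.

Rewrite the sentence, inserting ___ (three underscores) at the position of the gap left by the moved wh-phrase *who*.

Underlying clause: Maria might confirm the technician could think who could try to assign the budget to Rahul in the afternoon.
'who' functions as the subject of the clause embedded under 'think'. The gap is right after 'think'.

Nobody was sure who Maria might confirm the technician could think ___ could try to assign the budget to Rahul in the afternoon.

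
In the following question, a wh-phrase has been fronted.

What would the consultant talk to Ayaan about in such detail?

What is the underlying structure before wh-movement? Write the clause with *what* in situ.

'what' is the object of the preposition 'about'. It moves to the left edge, and the trace sits right after 'about':
What would the consultant talk to Ayaan about ___ in such detail?

The consultant would talk to Ayaan about what in such detail.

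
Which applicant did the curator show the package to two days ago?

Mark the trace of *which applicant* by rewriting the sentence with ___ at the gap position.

Which applicant did the curator show the package to ___ two days ago?

Underlying clause: The curator did show the package to which applicant two days ago.
'which applicant' functions as the object of the preposition 'to' (recipient of 'show'). The gap is right after 'to'.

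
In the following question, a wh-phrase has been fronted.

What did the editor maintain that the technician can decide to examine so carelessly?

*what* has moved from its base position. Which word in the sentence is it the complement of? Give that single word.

examine

Pre-movement form: The editor did maintain that the technician can decide to examine what so carelessly.
'what' functions as the direct object of 'examine'. Fronting leaves a gap immediately after 'examine':
What did the editor maintain that the technician can decide to examine ___ so carelessly?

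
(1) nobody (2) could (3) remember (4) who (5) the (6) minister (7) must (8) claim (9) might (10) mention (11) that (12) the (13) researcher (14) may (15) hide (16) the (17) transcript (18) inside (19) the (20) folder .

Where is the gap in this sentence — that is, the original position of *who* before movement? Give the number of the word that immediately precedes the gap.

Pre-movement form: The minister must claim who might mention that the researcher may hide the transcript inside the folder.
'who' is the subject of the clause embedded under 'claim'. Wh-movement fronts it, leaving a gap right after 'claim':
Nobody could remember who the minister must claim ___ might mention that the researcher may hide the transcript inside the folder.
'claim' is word 8.

8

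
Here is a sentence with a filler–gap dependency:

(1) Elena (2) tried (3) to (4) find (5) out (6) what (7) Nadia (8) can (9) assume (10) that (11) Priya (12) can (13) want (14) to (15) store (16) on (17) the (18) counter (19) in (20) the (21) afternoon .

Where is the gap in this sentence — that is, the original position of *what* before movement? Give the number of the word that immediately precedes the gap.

15

In situ: Nadia can assume that Priya can want to store what on the counter in the afternoon.
'what' is the direct object of 'store'. Wh-movement fronts it, leaving a gap right after 'store':
Elena tried to find out what Nadia can assume that Priya can want to store ___ on the counter in the afternoon.
'store' is word 15.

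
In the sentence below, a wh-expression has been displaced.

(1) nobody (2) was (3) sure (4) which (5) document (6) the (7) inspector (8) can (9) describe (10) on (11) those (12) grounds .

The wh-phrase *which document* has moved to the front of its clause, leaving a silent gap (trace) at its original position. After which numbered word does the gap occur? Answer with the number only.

9

Underlying clause: The inspector can describe which document on those grounds.
'which document' functions as the direct object of 'describe'. Wh-movement fronts it, leaving a gap right after 'describe':
Nobody was sure which document the inspector can describe ___ on those grounds.
'describe' is word 9.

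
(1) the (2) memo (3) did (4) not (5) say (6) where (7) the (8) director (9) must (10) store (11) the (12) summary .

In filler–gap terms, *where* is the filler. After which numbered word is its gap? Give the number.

In situ: The director must store the summary where.
'where' functions as the locative complement of 'store'. It moves to the left edge, and the trace sits right after 'summary':
The memo did not say where the director must store the summary ___.
'summary' is word 12.

12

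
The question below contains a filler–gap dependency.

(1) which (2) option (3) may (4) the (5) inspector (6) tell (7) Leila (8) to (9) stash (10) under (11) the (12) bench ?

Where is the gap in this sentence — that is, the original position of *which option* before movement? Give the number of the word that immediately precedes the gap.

Underlying clause: The inspector may tell Leila to stash which option under the bench.
'which option' is the direct object of 'stash'. It moves to the left edge, and the trace sits right after 'stash':
Which option may the inspector tell Leila to stash ___ under the bench?
'stash' is word 9.

9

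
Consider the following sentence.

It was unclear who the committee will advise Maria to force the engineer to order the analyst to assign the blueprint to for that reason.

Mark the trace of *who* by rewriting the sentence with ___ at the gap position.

Before movement: The committee will advise Maria to force the engineer to order the analyst to assign the blueprint to who for that reason.
The filler 'who' is interpreted as the object of the preposition 'to' (recipient of 'assign'). The gap is right after 'to'.

It was unclear who the committee will advise Maria to force the engineer to order the analyst to assign the blueprint to ___ for that reason.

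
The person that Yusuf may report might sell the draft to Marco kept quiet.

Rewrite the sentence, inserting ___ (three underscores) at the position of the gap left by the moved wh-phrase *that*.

The person that Yusuf may report ___ might sell the draft to Marco kept quiet.

The filler 'that' is interpreted as the subject of the clause embedded under 'report'. The gap is right after 'report'.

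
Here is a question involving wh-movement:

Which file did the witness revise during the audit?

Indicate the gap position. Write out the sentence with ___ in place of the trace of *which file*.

Which file did the witness revise ___ during the audit?

Underlying clause: The witness did revise which file during the audit.
'which file' functions as the direct object of 'revise'. The gap is right after 'revise'.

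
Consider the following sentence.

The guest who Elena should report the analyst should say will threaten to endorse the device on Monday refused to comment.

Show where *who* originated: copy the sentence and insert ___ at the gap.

The guest who Elena should report the analyst should say ___ will threaten to endorse the device on Monday refused to comment.

The filler 'who' is interpreted as the subject of the clause embedded under 'say'. The gap is right after 'say'.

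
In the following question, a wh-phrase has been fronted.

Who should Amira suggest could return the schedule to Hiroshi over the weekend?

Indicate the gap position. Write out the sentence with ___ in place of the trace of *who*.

In situ: Amira should suggest who could return the schedule to Hiroshi over the weekend.
'who' functions as the subject of the clause embedded under 'suggest'. The gap is right after 'suggest'.

Who should Amira suggest ___ could return the schedule to Hiroshi over the weekend?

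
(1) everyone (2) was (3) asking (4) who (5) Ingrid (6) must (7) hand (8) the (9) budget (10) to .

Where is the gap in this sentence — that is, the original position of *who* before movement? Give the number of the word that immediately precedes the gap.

Before movement: Ingrid must hand the budget to who.
The filler 'who' is interpreted as the object of the preposition 'to' (recipient of 'hand'). Wh-movement fronts it, leaving a gap right after 'to':
Everyone was asking who Ingrid must hand the budget to ___.
'to' is word 10.

10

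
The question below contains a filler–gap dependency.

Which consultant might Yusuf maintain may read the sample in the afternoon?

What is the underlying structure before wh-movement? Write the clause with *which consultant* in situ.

The filler 'which consultant' is interpreted as the subject of the clause embedded under 'maintain'. Wh-movement fronts it, leaving a gap right after 'maintain':
Which consultant might Yusuf maintain ___ may read the sample in the afternoon?

Yusuf might maintain which consultant may read the sample in the afternoon.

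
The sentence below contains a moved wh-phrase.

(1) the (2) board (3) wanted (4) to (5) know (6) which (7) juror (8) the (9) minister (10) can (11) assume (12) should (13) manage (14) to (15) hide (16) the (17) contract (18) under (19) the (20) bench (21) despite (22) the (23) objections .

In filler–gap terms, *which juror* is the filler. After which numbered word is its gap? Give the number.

11

Underlying clause: The minister can assume which juror should manage to hide the contract under the bench despite the objections.
'which juror' functions as the subject of the clause embedded under 'assume'. Wh-movement fronts it, leaving a gap right after 'assume':
The board wanted to know which juror the minister can assume ___ should manage to hide the contract under the bench despite the objections.
'assume' is word 11.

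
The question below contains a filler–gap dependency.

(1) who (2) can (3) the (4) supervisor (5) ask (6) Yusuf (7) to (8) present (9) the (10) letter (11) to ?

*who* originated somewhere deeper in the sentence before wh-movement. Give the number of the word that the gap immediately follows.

11

In situ: The supervisor can ask Yusuf to present the letter to who.
'who' is the object of the preposition 'to' (recipient of 'present'). It moves to the left edge, and the trace sits right after 'to':
Who can the supervisor ask Yusuf to present the letter to ___?
'to' is word 11.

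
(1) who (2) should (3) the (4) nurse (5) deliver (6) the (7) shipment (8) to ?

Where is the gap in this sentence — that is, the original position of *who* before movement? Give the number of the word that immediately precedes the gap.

8

Before movement: The nurse should deliver the shipment to who.
'who' is the object of the preposition 'to' (recipient of 'deliver'). Fronting leaves a gap immediately after 'to':
Who should the nurse deliver the shipment to ___?
'to' is word 8.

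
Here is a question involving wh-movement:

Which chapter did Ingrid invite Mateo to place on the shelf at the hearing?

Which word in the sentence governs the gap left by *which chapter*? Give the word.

place

Before movement: Ingrid did invite Mateo to place which chapter on the shelf at the hearing.
'which chapter' is the direct object of 'place'. It moves to the left edge, and the trace sits right after 'place':
Which chapter did Ingrid invite Mateo to place ___ on the shelf at the hearing?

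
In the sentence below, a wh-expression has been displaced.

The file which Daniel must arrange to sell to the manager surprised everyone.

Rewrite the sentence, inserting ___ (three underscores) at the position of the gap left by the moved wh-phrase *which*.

The filler 'which' is interpreted as the direct object of 'sell'. The gap is right after 'sell'.

The file which Daniel must arrange to sell ___ to the manager surprised everyone.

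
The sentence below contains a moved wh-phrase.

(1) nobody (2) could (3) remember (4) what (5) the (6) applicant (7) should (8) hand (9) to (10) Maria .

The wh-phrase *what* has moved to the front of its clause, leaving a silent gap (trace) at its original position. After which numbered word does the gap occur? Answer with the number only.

8

Pre-movement form: The applicant should hand what to Maria.
'what' functions as the direct object of 'hand'. Wh-movement fronts it, leaving a gap right after 'hand':
Nobody could remember what the applicant should hand ___ to Maria.
'hand' is word 8.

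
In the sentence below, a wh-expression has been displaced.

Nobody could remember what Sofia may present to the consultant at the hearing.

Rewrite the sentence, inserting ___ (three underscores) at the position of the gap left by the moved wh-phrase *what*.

Pre-movement form: Sofia may present what to the consultant at the hearing.
The filler 'what' is interpreted as the direct object of 'present'. The gap is right after 'present'.

Nobody could remember what Sofia may present ___ to the consultant at the hearing.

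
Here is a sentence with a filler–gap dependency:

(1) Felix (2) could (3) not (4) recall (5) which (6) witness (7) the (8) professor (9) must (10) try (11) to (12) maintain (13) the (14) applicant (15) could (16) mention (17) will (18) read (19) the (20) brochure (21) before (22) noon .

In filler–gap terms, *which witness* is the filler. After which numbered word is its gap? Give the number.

In situ: The professor must try to maintain the applicant could mention which witness will read the brochure before noon.
The filler 'which witness' is interpreted as the subject of the clause embedded under 'mention'. Fronting leaves a gap immediately after 'mention':
Felix could not recall which witness the professor must try to maintain the applicant could mention ___ will read the brochure before noon.
'mention' is word 16.

16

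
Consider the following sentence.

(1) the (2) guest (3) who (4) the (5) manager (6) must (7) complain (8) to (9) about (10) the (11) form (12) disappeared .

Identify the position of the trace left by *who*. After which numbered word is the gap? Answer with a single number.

The filler 'who' is interpreted as the object of the preposition 'to'. It moves to the left edge, and the trace sits right after 'to':
The guest who the manager must complain to ___ about the form disappeared.
'to' is word 8.

8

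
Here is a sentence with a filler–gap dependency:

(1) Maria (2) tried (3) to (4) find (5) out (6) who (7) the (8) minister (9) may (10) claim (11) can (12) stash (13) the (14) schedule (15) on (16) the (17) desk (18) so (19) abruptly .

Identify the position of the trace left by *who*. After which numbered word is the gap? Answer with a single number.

10

Underlying clause: The minister may claim who can stash the schedule on the desk so abruptly.
'who' is the subject of the clause embedded under 'claim'. Fronting leaves a gap immediately after 'claim':
Maria tried to find out who the minister may claim ___ can stash the schedule on the desk so abruptly.
'claim' is word 10.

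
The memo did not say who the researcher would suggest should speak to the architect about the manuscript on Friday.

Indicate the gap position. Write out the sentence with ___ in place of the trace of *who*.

Pre-movement form: The researcher would suggest who should speak to the architect about the manuscript on Friday.
'who' functions as the subject of the clause embedded under 'suggest'. The gap is right after 'suggest'.

The memo did not say who the researcher would suggest ___ should speak to the architect about the manuscript on Friday.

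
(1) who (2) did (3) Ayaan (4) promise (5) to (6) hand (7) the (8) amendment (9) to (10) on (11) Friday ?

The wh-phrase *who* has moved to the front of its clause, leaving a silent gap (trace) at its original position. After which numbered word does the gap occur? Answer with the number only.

Before movement: Ayaan did promise to hand the amendment to who on Friday.
The filler 'who' is interpreted as the object of the preposition 'to' (recipient of 'hand'). Fronting leaves a gap immediately after 'to':
Who did Ayaan promise to hand the amendment to ___ on Friday?
'to' is word 9.

9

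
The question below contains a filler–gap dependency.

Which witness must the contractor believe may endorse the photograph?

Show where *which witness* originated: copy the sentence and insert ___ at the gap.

Which witness must the contractor believe ___ may endorse the photograph?

Before movement: The contractor must believe which witness may endorse the photograph.
'which witness' functions as the subject of the clause embedded under 'believe'. The gap is right after 'believe'.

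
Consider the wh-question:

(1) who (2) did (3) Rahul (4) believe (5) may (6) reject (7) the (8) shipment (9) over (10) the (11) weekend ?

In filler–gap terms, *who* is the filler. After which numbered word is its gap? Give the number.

4

Before movement: Rahul did believe who may reject the shipment over the weekend.
'who' functions as the subject of the clause embedded under 'believe'. Fronting leaves a gap immediately after 'believe':
Who did Rahul believe ___ may reject the shipment over the weekend?
'believe' is word 4.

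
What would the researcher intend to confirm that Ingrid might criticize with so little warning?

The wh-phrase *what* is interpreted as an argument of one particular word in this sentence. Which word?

criticize

In situ: The researcher would intend to confirm that Ingrid might criticize what with so little warning.
'what' is the direct object of 'criticize'. It moves to the left edge, and the trace sits right after 'criticize':
What would the researcher intend to confirm that Ingrid might criticize ___ with so little warning?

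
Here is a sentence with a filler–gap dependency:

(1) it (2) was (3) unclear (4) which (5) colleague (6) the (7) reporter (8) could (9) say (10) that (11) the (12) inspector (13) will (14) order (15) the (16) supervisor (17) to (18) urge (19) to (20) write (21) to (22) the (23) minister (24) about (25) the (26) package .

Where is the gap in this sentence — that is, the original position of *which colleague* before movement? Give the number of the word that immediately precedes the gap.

In situ: The reporter could say that the inspector will order the supervisor to urge which colleague to write to the minister about the package.
The filler 'which colleague' is interpreted as the direct object of 'urge'. Wh-movement fronts it, leaving a gap right after 'urge':
It was unclear which colleague the reporter could say that the inspector will order the supervisor to urge ___ to write to the minister about the package.
'urge' is word 18.

18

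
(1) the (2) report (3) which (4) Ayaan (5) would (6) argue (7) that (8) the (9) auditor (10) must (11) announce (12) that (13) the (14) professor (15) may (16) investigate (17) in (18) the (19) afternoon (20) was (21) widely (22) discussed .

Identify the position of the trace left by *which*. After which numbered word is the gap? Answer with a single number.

'which' is the direct object of 'investigate'. It moves to the left edge, and the trace sits right after 'investigate':
The report which Ayaan would argue that the auditor must announce that the professor may investigate ___ in the afternoon was widely discussed.
'investigate' is word 16.

16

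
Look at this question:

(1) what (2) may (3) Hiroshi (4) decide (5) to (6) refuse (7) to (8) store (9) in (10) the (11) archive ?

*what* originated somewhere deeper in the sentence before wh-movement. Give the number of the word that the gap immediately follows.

8

In situ: Hiroshi may decide to refuse to store what in the archive.
The filler 'what' is interpreted as the direct object of 'store'. Wh-movement fronts it, leaving a gap right after 'store':
What may Hiroshi decide to refuse to store ___ in the archive?
'store' is word 8.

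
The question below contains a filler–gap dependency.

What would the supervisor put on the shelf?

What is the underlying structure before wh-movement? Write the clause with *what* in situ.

'what' functions as the direct object of 'put'. Fronting leaves a gap immediately after 'put':
What would the supervisor put ___ on the shelf?

The supervisor would put what on the shelf.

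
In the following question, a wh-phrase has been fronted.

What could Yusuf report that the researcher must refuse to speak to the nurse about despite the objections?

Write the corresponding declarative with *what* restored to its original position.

Yusuf could report that the researcher must refuse to speak to the nurse about what despite the objections.

'what' is the object of the preposition 'about'. It moves to the left edge, and the trace sits right after 'about':
What could Yusuf report that the researcher must refuse to speak to the nurse about ___ despite the objections?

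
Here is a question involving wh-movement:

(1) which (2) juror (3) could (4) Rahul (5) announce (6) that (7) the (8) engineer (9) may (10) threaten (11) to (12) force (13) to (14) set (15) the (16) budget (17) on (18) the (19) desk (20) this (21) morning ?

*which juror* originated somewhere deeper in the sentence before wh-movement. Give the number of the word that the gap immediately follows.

12

In situ: Rahul could announce that the engineer may threaten to force which juror to set the budget on the desk this morning.
'which juror' is the direct object of 'force'. Wh-movement fronts it, leaving a gap right after 'force':
Which juror could Rahul announce that the engineer may threaten to force ___ to set the budget on the desk this morning?
'force' is word 12.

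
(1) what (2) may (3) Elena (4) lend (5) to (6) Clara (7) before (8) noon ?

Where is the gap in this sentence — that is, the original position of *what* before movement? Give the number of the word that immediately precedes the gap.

4

In situ: Elena may lend what to Clara before noon.
'what' is the direct object of 'lend'. Wh-movement fronts it, leaving a gap right after 'lend':
What may Elena lend ___ to Clara before noon?
'lend' is word 4.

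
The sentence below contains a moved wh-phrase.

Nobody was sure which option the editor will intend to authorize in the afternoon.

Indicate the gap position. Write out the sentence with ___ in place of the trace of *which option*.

Underlying clause: The editor will intend to authorize which option in the afternoon.
'which option' is the direct object of 'authorize'. The gap is right after 'authorize'.

Nobody was sure which option the editor will intend to authorize ___ in the afternoon.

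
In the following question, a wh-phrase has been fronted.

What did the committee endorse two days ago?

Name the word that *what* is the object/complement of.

Before movement: The committee did endorse what two days ago.
'what' is the direct object of 'endorse'. Fronting leaves a gap immediately after 'endorse':
What did the committee endorse ___ two days ago?

endorse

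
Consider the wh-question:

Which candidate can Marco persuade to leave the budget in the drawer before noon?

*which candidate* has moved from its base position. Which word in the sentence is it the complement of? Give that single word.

persuade

Before movement: Marco can persuade which candidate to leave the budget in the drawer before noon.
'which candidate' is the direct object of 'persuade'. Wh-movement fronts it, leaving a gap right after 'persuade':
Which candidate can Marco persuade ___ to leave the budget in the drawer before noon?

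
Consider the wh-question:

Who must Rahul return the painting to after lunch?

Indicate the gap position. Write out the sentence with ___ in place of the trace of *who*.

Who must Rahul return the painting to ___ after lunch?

Before movement: Rahul must return the painting to who after lunch.
'who' functions as the object of the preposition 'to' (recipient of 'return'). The gap is right after 'to'.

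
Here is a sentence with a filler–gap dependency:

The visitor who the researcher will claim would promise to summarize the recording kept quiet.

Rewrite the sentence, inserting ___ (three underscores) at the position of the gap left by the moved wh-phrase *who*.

The filler 'who' is interpreted as the subject of the clause embedded under 'claim'. The gap is right after 'claim'.

The visitor who the researcher will claim ___ would promise to summarize the recording kept quiet.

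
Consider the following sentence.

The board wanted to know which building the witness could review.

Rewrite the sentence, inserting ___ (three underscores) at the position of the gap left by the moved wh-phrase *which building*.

Pre-movement form: The witness could review which building.
'which building' is the direct object of 'review'. The gap is right after 'review'.

The board wanted to know which building the witness could review ___.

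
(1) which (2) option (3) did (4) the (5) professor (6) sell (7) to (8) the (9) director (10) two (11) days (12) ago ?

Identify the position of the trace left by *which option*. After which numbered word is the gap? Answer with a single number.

Before movement: The professor did sell which option to the director two days ago.
'which option' functions as the direct object of 'sell'. Fronting leaves a gap immediately after 'sell':
Which option did the professor sell ___ to the director two days ago?
'sell' is word 6.

6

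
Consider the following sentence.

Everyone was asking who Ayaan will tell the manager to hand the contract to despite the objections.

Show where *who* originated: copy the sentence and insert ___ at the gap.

Underlying clause: Ayaan will tell the manager to hand the contract to who despite the objections.
The filler 'who' is interpreted as the object of the preposition 'to' (recipient of 'hand'). The gap is right after 'to'.

Everyone was asking who Ayaan will tell the manager to hand the contract to ___ despite the objections.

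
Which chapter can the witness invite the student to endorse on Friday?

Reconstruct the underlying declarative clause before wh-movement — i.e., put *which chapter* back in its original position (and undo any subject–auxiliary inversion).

The witness can invite the student to endorse which chapter on Friday.

'which chapter' is the direct object of 'endorse'. It moves to the left edge, and the trace sits right after 'endorse':
Which chapter can the witness invite the student to endorse ___ on Friday?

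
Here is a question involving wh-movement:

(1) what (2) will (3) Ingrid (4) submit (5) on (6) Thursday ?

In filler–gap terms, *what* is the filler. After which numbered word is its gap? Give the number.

4

In situ: Ingrid will submit what on Thursday.
The filler 'what' is interpreted as the direct object of 'submit'. Fronting leaves a gap immediately after 'submit':
What will Ingrid submit ___ on Thursday?
'submit' is word 4.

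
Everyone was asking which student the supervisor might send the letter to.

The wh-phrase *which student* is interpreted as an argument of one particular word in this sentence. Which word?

to

Pre-movement form: The supervisor might send the letter to which student.
'which student' is the object of the preposition 'to' (recipient of 'send'). Fronting leaves a gap immediately after 'to':
Everyone was asking which student the supervisor might send the letter to ___.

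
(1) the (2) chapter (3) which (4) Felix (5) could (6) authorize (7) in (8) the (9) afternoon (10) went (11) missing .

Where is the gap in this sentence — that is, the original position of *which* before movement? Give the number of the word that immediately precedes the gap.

The filler 'which' is interpreted as the direct object of 'authorize'. Fronting leaves a gap immediately after 'authorize':
The chapter which Felix could authorize ___ in the afternoon went missing.
'authorize' is word 6.

6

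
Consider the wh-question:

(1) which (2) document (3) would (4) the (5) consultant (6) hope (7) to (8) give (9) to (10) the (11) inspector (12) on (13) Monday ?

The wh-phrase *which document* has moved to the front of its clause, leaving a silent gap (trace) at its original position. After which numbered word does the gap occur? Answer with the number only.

Before movement: The consultant would hope to give which document to the inspector on Monday.
The filler 'which document' is interpreted as the direct object of 'give'. It moves to the left edge, and the trace sits right after 'give':
Which document would the consultant hope to give ___ to the inspector on Monday?
'give' is word 8.

8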